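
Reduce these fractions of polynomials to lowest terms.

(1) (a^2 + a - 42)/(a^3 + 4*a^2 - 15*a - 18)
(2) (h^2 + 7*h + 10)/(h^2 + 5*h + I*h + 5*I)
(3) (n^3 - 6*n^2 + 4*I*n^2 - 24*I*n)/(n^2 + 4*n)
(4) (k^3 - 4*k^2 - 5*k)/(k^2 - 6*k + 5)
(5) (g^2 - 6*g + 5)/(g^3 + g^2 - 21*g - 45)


(1) = (a^2 + a - 42)/(a^3 + 4*a^2 - 15*a - 18)
(2) = (h + 2)/(h + I)
(3) = (n^2 + n*(-6 + 4*I) - 24*I)/(n + 4)
(4) = (k^2 + k)/(k - 1)
(5) = (g - 1)/(g^2 + 6*g + 9)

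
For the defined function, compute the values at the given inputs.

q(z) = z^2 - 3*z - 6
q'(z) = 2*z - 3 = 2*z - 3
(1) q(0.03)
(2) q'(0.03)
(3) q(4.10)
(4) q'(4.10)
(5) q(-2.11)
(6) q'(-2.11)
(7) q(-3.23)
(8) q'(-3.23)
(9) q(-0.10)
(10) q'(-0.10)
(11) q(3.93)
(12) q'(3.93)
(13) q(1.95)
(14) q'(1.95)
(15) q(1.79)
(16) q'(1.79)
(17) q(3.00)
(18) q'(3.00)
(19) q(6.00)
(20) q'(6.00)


(1) = -6.09
(2) = -2.94
(3) = -1.49
(4) = 5.20
(5) = 4.78
(6) = -7.22
(7) = 14.12
(8) = -9.46
(9) = -5.69
(10) = -3.20
(11) = -2.35
(12) = 4.86
(13) = -8.05
(14) = 0.90
(15) = -8.17
(16) = 0.58
(17) = -6.00
(18) = 3.00
(19) = 12.00
(20) = 9.00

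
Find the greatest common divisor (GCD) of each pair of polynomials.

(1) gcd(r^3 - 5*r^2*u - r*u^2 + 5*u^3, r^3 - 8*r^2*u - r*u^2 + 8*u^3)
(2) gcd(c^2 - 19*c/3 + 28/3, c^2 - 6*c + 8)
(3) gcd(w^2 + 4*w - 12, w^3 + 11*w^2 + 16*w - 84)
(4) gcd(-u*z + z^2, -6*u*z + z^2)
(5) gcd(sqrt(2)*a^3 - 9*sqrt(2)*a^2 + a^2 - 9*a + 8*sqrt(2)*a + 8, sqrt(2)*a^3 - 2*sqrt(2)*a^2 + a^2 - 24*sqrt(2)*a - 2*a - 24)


(1) = r^2 - u^2
(2) = c - 4
(3) = w^2 + 4*w - 12
(4) = z
(5) = a + sqrt(2)/2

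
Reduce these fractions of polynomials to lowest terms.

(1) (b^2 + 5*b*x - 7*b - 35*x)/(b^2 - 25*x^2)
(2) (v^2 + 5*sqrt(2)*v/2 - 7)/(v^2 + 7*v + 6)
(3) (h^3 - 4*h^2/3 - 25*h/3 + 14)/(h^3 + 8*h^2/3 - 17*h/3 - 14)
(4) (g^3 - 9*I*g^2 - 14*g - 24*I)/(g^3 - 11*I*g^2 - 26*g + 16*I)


(1) = (7 - b)/(-b + 5*x)
(2) = (2*v^2 + 5*sqrt(2)*v - 14)/(2*v^2 + 14*v + 12)
(3) = (h - 2)/(h + 2)
(4) = (g^3 - 9*I*g^2 - 14*g - 24*I)/(g^3 - 11*I*g^2 - 26*g + 16*I)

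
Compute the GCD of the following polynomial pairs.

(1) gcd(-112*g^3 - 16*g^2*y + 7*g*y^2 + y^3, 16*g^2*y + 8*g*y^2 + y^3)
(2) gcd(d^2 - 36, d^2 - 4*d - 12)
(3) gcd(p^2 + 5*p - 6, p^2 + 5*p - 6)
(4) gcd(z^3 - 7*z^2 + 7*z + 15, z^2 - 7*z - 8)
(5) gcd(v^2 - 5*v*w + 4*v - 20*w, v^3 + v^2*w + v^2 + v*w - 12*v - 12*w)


(1) = gcd((-4*g + y)*(4*g + y)*(7*g + y), y*(4*g + y)^2) = 4*g + y
(2) = d - 6
(3) = p^2 + 5*p - 6
(4) = gcd((z - 5)*(z - 3)*(z + 1), (z - 8)*(z + 1)) = z + 1
(5) = gcd((v + 4)*(v - 5*w), (v - 3)*(v + 4)*(v + w)) = v + 4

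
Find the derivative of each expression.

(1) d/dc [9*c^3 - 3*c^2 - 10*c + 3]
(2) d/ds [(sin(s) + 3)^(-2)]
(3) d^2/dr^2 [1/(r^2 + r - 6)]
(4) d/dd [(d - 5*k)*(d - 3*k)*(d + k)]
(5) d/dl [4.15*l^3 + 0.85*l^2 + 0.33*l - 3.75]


(1) = 27*c^2 - 6*c - 10
(2) = -2*cos(s)/(sin(s) + 3)^3
(3) = 2*(-r^2 - r + (2*r + 1)^2 + 6)/(r^2 + r - 6)^3
(4) = 3*d^2 - 14*d*k + 7*k^2
(5) = 12.45*l^2 + 1.7*l + 0.33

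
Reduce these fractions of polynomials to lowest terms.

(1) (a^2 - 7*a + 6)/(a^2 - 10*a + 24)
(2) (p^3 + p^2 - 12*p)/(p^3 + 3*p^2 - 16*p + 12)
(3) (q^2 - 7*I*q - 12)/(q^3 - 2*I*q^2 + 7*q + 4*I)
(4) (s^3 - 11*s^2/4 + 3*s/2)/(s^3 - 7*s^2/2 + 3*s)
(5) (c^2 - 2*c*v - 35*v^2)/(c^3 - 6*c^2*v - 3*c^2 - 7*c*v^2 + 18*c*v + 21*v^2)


(1) = (a - 1)/(a - 4)
(2) = (p^3 + p^2 - 12*p)/(p^3 + 3*p^2 - 16*p + 12)
(3) = (q - 3*I)/(q^2 + 2*I*q - 1)
(4) = (4*s - 3)/(4*s - 6)
(5) = (c + 5*v)/(c^2 + c*v - 3*c - 3*v)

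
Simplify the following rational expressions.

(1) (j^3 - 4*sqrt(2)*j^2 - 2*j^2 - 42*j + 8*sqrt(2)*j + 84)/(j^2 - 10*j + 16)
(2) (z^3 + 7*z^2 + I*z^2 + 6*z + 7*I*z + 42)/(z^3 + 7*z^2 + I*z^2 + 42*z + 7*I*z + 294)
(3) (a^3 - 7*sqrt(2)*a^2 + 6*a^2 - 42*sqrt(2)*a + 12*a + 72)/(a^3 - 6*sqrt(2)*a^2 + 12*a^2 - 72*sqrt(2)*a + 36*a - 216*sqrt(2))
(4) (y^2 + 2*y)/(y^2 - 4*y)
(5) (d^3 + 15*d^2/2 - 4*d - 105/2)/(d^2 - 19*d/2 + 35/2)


(1) = (j^2 - 4*sqrt(2)*j - 42)/(j - 8)
(2) = (z^2 + I*z + 6)/(z^2 + I*z + 42)
(3) = (a - sqrt(2))/(a + 6)
(4) = (y + 2)/(y - 4)
(5) = (d^2 + 10*d + 21)/(d - 7)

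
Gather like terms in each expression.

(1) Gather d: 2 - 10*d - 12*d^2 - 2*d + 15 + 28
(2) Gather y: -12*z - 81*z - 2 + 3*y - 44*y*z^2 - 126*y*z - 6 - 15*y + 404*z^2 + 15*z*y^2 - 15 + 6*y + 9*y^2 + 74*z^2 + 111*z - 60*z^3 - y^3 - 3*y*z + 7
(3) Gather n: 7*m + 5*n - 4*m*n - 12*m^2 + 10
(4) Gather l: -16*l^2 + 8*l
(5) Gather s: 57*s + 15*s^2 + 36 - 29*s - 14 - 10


(1) = -12*d^2 - 12*d + 45
(2) = -y^3 + y^2*(15*z + 9) + y*(-44*z^2 - 129*z - 6) - 60*z^3 + 478*z^2 + 18*z - 16
(3) = -12*m^2 + 7*m + n*(5 - 4*m) + 10
(4) = -16*l^2 + 8*l
(5) = 15*s^2 + 28*s + 12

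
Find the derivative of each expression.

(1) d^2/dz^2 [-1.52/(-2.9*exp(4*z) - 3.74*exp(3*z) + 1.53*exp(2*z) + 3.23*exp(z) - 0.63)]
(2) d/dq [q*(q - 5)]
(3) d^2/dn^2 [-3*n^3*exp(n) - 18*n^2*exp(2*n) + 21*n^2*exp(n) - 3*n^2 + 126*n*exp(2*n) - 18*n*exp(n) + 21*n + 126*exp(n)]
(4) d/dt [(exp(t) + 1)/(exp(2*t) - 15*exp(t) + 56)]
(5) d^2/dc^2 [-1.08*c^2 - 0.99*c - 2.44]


(1) = ((-70.528*exp(3*z) - 51.1632*exp(2*z) + 9.3024*exp(z) + 4.9096)*(2.9*exp(4*z) + 3.74*exp(3*z) - 1.53*exp(2*z) - 3.23*exp(z) + 0.63) + 1.52*(11.6*exp(3*z) + 11.22*exp(2*z) - 3.06*exp(z) - 3.23)*(23.2*exp(3*z) + 22.44*exp(2*z) - 6.12*exp(z) - 6.46)*exp(z))*exp(z)/(2.9*exp(4*z) + 3.74*exp(3*z) - 1.53*exp(2*z) - 3.23*exp(z) + 0.63)^3
(2) = 2*q - 5
(3) = -3*n^3*exp(n) - 72*n^2*exp(2*n) + 3*n^2*exp(n) + 360*n*exp(2*n) + 48*n*exp(n) + 468*exp(2*n) + 132*exp(n) - 6
(4) = (-(exp(t) + 1)*(2*exp(t) - 15) + exp(2*t) - 15*exp(t) + 56)*exp(t)/(exp(2*t) - 15*exp(t) + 56)^2
(5) = -2.16000000000000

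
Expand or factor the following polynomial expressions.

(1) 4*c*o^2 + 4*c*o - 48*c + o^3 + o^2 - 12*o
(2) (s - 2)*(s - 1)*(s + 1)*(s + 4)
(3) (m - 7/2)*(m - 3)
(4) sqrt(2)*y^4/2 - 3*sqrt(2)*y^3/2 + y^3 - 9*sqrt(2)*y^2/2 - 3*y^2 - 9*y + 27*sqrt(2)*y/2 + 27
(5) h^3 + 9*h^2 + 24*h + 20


(1) = (4*c + o)*(o - 3)*(o + 4)
(2) = s^4 + 2*s^3 - 9*s^2 - 2*s + 8
(3) = m^2 - 13*m/2 + 21/2
(4) = (y - 3)^2*(y + 3)*(sqrt(2)*y/2 + 1)
(5) = (h + 2)^2*(h + 5)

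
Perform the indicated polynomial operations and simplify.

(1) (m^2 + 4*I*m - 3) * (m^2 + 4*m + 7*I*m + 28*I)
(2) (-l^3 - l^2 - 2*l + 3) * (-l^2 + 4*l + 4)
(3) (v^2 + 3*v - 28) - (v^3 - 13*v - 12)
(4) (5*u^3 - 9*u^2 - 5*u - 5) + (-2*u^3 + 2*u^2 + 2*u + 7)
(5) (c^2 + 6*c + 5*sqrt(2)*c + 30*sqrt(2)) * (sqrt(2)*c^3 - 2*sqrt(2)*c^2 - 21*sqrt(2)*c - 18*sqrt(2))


(1) = m^4 + 4*m^3 + 11*I*m^3 - 31*m^2 + 44*I*m^2 - 124*m - 21*I*m - 84*I
(2) = l^5 - 3*l^4 - 6*l^3 - 15*l^2 + 4*l + 12
(3) = -v^3 + v^2 + 16*v - 16
(4) = 3*u^3 - 7*u^2 - 3*u + 2
(5) = sqrt(2)*c^5 + 4*sqrt(2)*c^4 + 10*c^4 - 33*sqrt(2)*c^3 + 40*c^3 - 330*c^2 - 144*sqrt(2)*c^2 - 1440*c - 108*sqrt(2)*c - 1080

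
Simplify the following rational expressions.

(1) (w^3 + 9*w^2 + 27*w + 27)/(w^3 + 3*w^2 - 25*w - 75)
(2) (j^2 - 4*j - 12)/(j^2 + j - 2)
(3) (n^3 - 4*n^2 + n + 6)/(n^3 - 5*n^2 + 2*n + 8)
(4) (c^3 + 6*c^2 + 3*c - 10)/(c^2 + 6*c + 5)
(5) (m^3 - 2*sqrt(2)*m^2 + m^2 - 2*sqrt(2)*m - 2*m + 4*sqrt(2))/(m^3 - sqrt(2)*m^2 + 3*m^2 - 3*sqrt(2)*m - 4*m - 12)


(1) = (w^2 + 6*w + 9)/(w^2 - 25)
(2) = (j - 6)/(j - 1)
(3) = (n - 3)/(n - 4)
(4) = (c^2 + c - 2)/(c + 1)
(5) = (m^2 + m - 2)/(m^2 + m*(sqrt(2) + 3) + 3*sqrt(2))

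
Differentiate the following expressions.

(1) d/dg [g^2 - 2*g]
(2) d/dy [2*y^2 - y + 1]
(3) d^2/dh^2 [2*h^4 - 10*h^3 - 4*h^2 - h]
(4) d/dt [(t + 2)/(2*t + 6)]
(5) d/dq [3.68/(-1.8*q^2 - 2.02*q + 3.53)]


(1) = 2*g - 2
(2) = 4*y - 1
(3) = 24*h^2 - 60*h - 8
(4) = 1/(2*(t + 3)^2)
(5) = (13.248*q + 7.4336)/(1.8*q^2 + 2.02*q - 3.53)^2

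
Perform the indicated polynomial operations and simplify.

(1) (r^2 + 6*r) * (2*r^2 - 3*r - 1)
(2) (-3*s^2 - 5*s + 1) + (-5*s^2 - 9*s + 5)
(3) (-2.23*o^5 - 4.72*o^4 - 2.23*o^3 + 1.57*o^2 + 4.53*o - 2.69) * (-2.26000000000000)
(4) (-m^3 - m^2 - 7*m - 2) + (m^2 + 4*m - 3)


(1) = 2*r^4 + 9*r^3 - 19*r^2 - 6*r
(2) = -8*s^2 - 14*s + 6
(3) = 5.0398*o^5 + 10.6672*o^4 + 5.0398*o^3 - 3.5482*o^2 - 10.2378*o + 6.0794
(4) = -m^3 - 3*m - 5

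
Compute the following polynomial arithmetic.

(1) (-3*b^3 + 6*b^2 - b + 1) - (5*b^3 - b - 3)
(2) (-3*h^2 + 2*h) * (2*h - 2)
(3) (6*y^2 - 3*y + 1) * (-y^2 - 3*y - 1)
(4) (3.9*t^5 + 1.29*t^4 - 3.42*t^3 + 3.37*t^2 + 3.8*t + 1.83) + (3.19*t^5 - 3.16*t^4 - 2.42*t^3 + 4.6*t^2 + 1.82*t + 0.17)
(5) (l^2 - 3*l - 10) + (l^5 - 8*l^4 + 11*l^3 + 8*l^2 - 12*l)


(1) = -8*b^3 + 6*b^2 + 4
(2) = -6*h^3 + 10*h^2 - 4*h
(3) = -6*y^4 - 15*y^3 + 2*y^2 - 1
(4) = 7.09*t^5 - 1.87*t^4 - 5.84*t^3 + 7.97*t^2 + 5.62*t + 2.0
(5) = l^5 - 8*l^4 + 11*l^3 + 9*l^2 - 15*l - 10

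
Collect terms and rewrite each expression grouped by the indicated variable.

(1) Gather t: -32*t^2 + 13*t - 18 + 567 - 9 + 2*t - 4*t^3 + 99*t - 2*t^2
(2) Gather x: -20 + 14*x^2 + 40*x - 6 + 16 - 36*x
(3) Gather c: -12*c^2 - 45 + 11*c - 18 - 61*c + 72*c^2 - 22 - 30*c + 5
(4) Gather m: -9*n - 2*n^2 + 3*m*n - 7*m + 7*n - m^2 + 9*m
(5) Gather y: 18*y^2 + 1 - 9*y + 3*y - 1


(1) = -4*t^3 - 34*t^2 + 114*t + 540
(2) = 14*x^2 + 4*x - 10
(3) = 60*c^2 - 80*c - 80
(4) = -m^2 + m*(3*n + 2) - 2*n^2 - 2*n
(5) = 18*y^2 - 6*y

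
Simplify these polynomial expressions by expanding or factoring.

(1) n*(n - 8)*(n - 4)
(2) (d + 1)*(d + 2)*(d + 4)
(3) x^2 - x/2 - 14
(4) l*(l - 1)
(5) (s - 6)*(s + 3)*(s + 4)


(1) = n^3 - 12*n^2 + 32*n
(2) = d^3 + 7*d^2 + 14*d + 8
(3) = (x - 4)*(x + 7/2)
(4) = l^2 - l
(5) = s^3 + s^2 - 30*s - 72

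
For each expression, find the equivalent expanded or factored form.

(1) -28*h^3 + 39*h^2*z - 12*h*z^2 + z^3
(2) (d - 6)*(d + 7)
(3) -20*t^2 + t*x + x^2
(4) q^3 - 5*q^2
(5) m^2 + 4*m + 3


(1) = (-7*h + z)*(-4*h + z)*(-h + z)
(2) = d^2 + d - 42
(3) = (-4*t + x)*(5*t + x)
(4) = q^2*(q - 5)
(5) = (m + 1)*(m + 3)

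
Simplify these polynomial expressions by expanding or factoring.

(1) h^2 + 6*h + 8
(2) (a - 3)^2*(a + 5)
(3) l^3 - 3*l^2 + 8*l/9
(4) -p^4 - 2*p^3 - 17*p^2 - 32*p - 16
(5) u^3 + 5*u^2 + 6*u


(1) = (h + 2)*(h + 4)
(2) = a^3 - a^2 - 21*a + 45
(3) = l*(l - 8/3)*(l - 1/3)
(4) = (p - 4*I)*(p + 4*I)*(-I*p - I)^2
(5) = u*(u + 2)*(u + 3)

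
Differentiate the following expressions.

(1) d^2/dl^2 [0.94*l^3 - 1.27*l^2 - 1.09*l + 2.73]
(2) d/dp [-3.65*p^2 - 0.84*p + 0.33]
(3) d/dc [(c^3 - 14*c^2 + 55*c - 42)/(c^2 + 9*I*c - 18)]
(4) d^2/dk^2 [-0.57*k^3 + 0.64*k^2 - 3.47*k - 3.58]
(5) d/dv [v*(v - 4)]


(1) = 5.64*l - 2.54
(2) = -7.3*p - 0.84
(3) = (c^4 + 18*I*c^3 - c^2*(109 + 126*I) + 588*c - 990 + 378*I)/(c^4 + 18*I*c^3 - 117*c^2 - 324*I*c + 324)
(4) = 1.28 - 3.42*k
(5) = 2*v - 4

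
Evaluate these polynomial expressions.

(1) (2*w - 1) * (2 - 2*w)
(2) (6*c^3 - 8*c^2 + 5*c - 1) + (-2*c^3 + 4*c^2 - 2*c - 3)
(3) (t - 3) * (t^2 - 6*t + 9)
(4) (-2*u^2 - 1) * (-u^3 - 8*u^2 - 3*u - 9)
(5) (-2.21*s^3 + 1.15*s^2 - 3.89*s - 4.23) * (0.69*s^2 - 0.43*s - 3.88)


(1) = -4*w^2 + 6*w - 2
(2) = 4*c^3 - 4*c^2 + 3*c - 4
(3) = t^3 - 9*t^2 + 27*t - 27
(4) = 2*u^5 + 16*u^4 + 7*u^3 + 26*u^2 + 3*u + 9
(5) = -1.5249*s^5 + 1.7438*s^4 + 5.3962*s^3 - 5.708*s^2 + 16.9121*s + 16.4124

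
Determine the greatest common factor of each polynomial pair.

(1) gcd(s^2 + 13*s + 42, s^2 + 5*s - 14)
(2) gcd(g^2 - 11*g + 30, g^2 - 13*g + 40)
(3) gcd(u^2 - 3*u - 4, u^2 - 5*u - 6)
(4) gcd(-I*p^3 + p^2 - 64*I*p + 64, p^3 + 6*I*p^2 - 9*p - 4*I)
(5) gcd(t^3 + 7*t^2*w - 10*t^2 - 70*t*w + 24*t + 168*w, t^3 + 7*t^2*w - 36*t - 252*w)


(1) = gcd((s + 6)*(s + 7), (s - 2)*(s + 7)) = s + 7
(2) = gcd((g - 6)*(g - 5), (g - 8)*(g - 5)) = g - 5
(3) = gcd((u - 4)*(u + 1), (u - 6)*(u + 1)) = u + 1
(4) = gcd((p - 8*I)*(p + 8*I)*(-I*p + 1), (p + I)^2*(p + 4*I)) = p + I
(5) = t^2 + 7*t*w - 6*t - 42*w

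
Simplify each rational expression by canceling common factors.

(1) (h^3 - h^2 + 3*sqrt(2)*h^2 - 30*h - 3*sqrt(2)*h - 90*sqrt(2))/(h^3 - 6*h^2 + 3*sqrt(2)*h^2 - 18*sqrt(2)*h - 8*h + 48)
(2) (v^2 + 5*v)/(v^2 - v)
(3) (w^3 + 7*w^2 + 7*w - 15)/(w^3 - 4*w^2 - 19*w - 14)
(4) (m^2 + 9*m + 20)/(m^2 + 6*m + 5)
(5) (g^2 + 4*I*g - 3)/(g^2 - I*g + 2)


(1) = (h^2 + h*(3*sqrt(2) + 5) + 15*sqrt(2))/(h^2 + 3*sqrt(2)*h - 8)
(2) = (v + 5)/(v - 1)
(3) = (w^3 + 7*w^2 + 7*w - 15)/(w^3 - 4*w^2 - 19*w - 14)
(4) = (m + 4)/(m + 1)
(5) = (g + 3*I)/(g - 2*I)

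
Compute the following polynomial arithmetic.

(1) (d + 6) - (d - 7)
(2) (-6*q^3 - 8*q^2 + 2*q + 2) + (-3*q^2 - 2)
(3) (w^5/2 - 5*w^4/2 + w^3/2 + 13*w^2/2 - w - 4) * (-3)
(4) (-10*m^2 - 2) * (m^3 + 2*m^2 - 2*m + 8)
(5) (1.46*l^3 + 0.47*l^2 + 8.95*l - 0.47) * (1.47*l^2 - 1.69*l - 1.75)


(1) = 13
(2) = -6*q^3 - 11*q^2 + 2*q
(3) = -3*w^5/2 + 15*w^4/2 - 3*w^3/2 - 39*w^2/2 + 3*w + 12
(4) = -10*m^5 - 20*m^4 + 18*m^3 - 84*m^2 + 4*m - 16
(5) = 2.1462*l^5 - 1.7765*l^4 + 9.8072*l^3 - 16.6389*l^2 - 14.8682*l + 0.8225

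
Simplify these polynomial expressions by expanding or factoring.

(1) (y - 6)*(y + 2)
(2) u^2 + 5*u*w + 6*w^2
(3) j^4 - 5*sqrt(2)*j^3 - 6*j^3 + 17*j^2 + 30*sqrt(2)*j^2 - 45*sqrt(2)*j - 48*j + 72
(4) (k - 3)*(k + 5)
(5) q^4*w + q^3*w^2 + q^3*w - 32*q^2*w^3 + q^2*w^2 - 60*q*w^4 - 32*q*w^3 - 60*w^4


(1) = y^2 - 4*y - 12
(2) = (u + 2*w)*(u + 3*w)
(3) = (j - 3)^2*(j - 4*sqrt(2))*(j - sqrt(2))
(4) = k^2 + 2*k - 15
(5) = (q - 6*w)*(q + 2*w)*(q + 5*w)*(q*w + w)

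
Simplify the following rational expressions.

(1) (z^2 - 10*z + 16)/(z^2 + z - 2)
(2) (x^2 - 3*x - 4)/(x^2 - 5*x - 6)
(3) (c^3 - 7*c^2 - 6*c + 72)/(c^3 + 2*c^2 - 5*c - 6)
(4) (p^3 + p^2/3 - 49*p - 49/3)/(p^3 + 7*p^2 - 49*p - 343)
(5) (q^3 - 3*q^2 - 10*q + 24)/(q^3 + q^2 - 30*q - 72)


(1) = (z^2 - 10*z + 16)/(z^2 + z - 2)
(2) = (x - 4)/(x - 6)
(3) = (c^2 - 10*c + 24)/(c^2 - c - 2)
(4) = (3*p + 1)/(3*p + 21)
(5) = (q^2 - 6*q + 8)/(q^2 - 2*q - 24)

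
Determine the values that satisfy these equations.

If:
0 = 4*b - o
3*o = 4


Then:
b = 1/3
o = 4/3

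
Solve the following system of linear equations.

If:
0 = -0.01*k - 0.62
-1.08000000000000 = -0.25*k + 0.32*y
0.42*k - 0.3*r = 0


Then:
k = -62.00
r = -86.80
y = -51.81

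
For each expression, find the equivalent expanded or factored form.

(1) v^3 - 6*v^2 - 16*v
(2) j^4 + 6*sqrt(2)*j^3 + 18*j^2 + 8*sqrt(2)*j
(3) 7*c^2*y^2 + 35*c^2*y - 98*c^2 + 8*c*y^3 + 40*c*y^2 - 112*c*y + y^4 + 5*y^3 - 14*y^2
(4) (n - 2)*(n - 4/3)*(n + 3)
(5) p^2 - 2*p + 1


(1) = v*(v - 8)*(v + 2)
(2) = j*(j + sqrt(2))^2*(j + 4*sqrt(2))
(3) = (c + y)*(7*c + y)*(y - 2)*(y + 7)
(4) = n^3 - n^2/3 - 22*n/3 + 8
(5) = (p - 1)^2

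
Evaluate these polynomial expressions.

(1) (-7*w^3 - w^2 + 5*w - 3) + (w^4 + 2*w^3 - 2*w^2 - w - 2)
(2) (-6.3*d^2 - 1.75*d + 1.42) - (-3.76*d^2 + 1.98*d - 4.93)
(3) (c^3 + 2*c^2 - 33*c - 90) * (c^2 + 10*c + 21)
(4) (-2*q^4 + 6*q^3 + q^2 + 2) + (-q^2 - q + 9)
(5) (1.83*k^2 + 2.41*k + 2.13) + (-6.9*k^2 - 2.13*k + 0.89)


(1) = w^4 - 5*w^3 - 3*w^2 + 4*w - 5
(2) = -2.54*d^2 - 3.73*d + 6.35
(3) = c^5 + 12*c^4 + 8*c^3 - 378*c^2 - 1593*c - 1890
(4) = -2*q^4 + 6*q^3 - q + 11
(5) = -5.07*k^2 + 0.28*k + 3.02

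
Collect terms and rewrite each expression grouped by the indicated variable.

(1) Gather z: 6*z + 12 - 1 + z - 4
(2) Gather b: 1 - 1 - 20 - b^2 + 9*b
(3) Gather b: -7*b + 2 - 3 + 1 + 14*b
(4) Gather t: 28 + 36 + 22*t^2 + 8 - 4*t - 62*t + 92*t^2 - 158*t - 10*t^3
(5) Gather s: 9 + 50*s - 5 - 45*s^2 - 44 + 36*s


(1) = 7*z + 7
(2) = -b^2 + 9*b - 20
(3) = 7*b
(4) = -10*t^3 + 114*t^2 - 224*t + 72
(5) = -45*s^2 + 86*s - 40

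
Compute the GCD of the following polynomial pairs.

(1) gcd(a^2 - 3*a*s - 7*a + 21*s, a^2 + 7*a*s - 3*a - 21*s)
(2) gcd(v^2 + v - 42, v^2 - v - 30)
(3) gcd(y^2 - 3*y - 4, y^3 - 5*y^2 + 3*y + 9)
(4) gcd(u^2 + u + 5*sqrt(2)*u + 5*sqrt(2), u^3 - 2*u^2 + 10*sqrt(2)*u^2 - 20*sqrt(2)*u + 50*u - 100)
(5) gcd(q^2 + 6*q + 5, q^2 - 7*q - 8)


(1) = 1
(2) = v - 6
(3) = y + 1
(4) = u + 5*sqrt(2)
(5) = q + 1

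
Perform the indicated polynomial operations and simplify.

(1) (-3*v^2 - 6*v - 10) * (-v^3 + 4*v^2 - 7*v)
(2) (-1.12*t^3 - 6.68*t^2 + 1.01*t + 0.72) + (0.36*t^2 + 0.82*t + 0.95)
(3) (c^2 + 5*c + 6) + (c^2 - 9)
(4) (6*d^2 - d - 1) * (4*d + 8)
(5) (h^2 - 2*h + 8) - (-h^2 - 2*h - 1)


(1) = 3*v^5 - 6*v^4 + 7*v^3 + 2*v^2 + 70*v
(2) = -1.12*t^3 - 6.32*t^2 + 1.83*t + 1.67
(3) = 2*c^2 + 5*c - 3
(4) = 24*d^3 + 44*d^2 - 12*d - 8
(5) = 2*h^2 + 9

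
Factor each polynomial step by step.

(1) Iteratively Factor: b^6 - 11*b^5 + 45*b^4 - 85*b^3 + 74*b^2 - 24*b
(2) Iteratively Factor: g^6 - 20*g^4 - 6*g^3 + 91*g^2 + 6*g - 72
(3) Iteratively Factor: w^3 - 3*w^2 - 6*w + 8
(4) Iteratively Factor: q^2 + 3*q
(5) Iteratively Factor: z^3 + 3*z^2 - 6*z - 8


(1) = (b - 1)*(b^5 - 10*b^4 + 35*b^3 - 50*b^2 + 24*b) = (b - 2)*(b - 1)*(b^4 - 8*b^3 + 19*b^2 - 12*b) = (b - 3)*(b - 2)*(b - 1)*(b^3 - 5*b^2 + 4*b) = (b - 3)*(b - 2)*(b - 1)^2*(b^2 - 4*b) = b*(b - 3)*(b - 2)*(b - 1)^2*(b - 4)
(2) = (g - 2)*(g^5 + 2*g^4 - 16*g^3 - 38*g^2 + 15*g + 36) = (g - 2)*(g + 3)*(g^4 - g^3 - 13*g^2 + g + 12) = (g - 4)*(g - 2)*(g + 3)*(g^3 + 3*g^2 - g - 3) = (g - 4)*(g - 2)*(g + 1)*(g + 3)*(g^2 + 2*g - 3) = (g - 4)*(g - 2)*(g - 1)*(g + 1)*(g + 3)*(g + 3)
(3) = (w - 1)*(w^2 - 2*w - 8) = (w - 1)*(w + 2)*(w - 4)
(4) = (q)*(q + 3)
(5) = (z + 1)*(z^2 + 2*z - 8) = (z - 2)*(z + 1)*(z + 4)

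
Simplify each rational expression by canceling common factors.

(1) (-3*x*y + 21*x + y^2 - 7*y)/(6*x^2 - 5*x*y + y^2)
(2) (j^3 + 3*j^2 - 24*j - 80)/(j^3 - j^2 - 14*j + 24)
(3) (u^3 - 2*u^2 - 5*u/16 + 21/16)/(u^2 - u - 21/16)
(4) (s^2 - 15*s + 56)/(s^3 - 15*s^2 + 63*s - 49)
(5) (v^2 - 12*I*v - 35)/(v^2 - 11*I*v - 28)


(1) = (7 - y)/(2*x - y)
(2) = (j^2 - j - 20)/(j^2 - 5*j + 6)
(3) = u - 1
(4) = (s - 8)/(s^2 - 8*s + 7)
(5) = (v - 5*I)/(v - 4*I)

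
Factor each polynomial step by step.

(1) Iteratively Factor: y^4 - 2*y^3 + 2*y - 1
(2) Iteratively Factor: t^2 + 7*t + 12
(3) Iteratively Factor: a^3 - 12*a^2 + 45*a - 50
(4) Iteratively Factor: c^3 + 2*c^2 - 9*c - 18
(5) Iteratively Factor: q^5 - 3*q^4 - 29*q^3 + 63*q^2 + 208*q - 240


(1) = (y + 1)*(y^3 - 3*y^2 + 3*y - 1) = (y - 1)*(y + 1)*(y^2 - 2*y + 1) = (y - 1)^2*(y + 1)*(y - 1)
(2) = (t + 4)*(t + 3)
(3) = (a - 2)*(a^2 - 10*a + 25) = (a - 5)*(a - 2)*(a - 5)
(4) = (c + 2)*(c^2 - 9) = (c + 2)*(c + 3)*(c - 3)
(5) = (q - 4)*(q^4 + q^3 - 25*q^2 - 37*q + 60) = (q - 4)*(q - 1)*(q^3 + 2*q^2 - 23*q - 60) = (q - 5)*(q - 4)*(q - 1)*(q^2 + 7*q + 12) = (q - 5)*(q - 4)*(q - 1)*(q + 3)*(q + 4)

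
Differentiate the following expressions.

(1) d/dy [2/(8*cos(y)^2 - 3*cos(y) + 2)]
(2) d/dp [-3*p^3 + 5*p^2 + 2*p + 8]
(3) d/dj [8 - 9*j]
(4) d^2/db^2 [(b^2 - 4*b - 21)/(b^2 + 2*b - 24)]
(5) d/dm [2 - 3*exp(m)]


(1) = 2*(16*cos(y) - 3)*sin(y)/(8*cos(y)^2 - 3*cos(y) + 2)^2
(2) = -9*p^2 + 10*p + 2
(3) = -9
(4) = 6*(-2*b^3 + 3*b^2 - 138*b - 68)/(b^6 + 6*b^5 - 60*b^4 - 280*b^3 + 1440*b^2 + 3456*b - 13824)
(5) = -3*exp(m)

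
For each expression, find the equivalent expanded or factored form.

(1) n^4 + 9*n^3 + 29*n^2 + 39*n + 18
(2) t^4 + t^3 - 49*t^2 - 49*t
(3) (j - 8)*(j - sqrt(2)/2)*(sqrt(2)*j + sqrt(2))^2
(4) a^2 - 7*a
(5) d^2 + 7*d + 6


(1) = (n + 1)*(n + 2)*(n + 3)^2
(2) = t*(t - 7)*(t + 1)*(t + 7)
(3) = 2*j^4 - 12*j^3 - sqrt(2)*j^3 - 30*j^2 + 6*sqrt(2)*j^2 - 16*j + 15*sqrt(2)*j + 8*sqrt(2)
(4) = a*(a - 7)
(5) = (d + 1)*(d + 6)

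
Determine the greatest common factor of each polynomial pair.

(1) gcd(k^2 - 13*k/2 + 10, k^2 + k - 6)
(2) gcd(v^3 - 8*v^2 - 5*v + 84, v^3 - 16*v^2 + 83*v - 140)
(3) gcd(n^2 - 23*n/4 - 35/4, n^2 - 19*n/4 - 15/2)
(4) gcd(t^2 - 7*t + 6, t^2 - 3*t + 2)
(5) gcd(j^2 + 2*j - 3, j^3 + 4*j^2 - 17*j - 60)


(1) = gcd((k - 4)*(k - 5/2), (k - 2)*(k + 3)) = 1
(2) = gcd((v - 7)*(v - 4)*(v + 3), (v - 7)*(v - 5)*(v - 4)) = v^2 - 11*v + 28
(3) = n + 5/4
(4) = t - 1
(5) = gcd((j - 1)*(j + 3), (j - 4)*(j + 3)*(j + 5)) = j + 3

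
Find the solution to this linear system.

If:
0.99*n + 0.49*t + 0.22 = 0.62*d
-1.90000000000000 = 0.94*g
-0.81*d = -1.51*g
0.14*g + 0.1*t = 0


Then:
d = -3.77
g = -2.02
n = -3.98
t = 2.83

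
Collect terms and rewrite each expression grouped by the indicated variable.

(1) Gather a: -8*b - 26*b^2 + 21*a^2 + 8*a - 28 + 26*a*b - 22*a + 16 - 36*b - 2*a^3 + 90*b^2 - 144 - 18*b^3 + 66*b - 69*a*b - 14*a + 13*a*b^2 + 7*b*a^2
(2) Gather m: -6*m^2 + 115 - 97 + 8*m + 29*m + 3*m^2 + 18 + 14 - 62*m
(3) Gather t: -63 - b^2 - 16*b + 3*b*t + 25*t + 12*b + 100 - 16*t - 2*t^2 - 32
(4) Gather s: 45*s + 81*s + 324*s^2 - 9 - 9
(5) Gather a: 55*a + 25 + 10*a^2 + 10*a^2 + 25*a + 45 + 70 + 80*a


(1) = -2*a^3 + a^2*(7*b + 21) + a*(13*b^2 - 43*b - 28) - 18*b^3 + 64*b^2 + 22*b - 156
(2) = -3*m^2 - 25*m + 50
(3) = -b^2 - 4*b - 2*t^2 + t*(3*b + 9) + 5
(4) = 324*s^2 + 126*s - 18
(5) = 20*a^2 + 160*a + 140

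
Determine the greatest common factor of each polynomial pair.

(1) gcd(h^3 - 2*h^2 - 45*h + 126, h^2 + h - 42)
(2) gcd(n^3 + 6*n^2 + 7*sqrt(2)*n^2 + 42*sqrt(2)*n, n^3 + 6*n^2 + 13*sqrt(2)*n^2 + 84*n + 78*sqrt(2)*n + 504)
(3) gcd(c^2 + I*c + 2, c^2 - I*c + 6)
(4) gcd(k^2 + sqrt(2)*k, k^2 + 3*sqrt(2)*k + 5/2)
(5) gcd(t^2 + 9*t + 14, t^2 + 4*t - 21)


(1) = h^2 + h - 42
(2) = n^2 + n*(6 + 7*sqrt(2)) + 42*sqrt(2)
(3) = gcd((c - I)*(c + 2*I), (c - 3*I)*(c + 2*I)) = c + 2*I
(4) = 1
(5) = gcd((t + 2)*(t + 7), (t - 3)*(t + 7)) = t + 7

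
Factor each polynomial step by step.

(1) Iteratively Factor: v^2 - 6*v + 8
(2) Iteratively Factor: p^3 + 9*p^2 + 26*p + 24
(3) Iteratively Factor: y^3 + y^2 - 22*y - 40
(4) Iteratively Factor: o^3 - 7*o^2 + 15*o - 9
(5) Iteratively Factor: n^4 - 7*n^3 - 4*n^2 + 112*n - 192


(1) = (v - 4)*(v - 2)
(2) = (p + 2)*(p^2 + 7*p + 12) = (p + 2)*(p + 4)*(p + 3)
(3) = (y + 2)*(y^2 - y - 20) = (y - 5)*(y + 2)*(y + 4)
(4) = (o - 3)*(o^2 - 4*o + 3) = (o - 3)^2*(o - 1)
(5) = (n - 3)*(n^3 - 4*n^2 - 16*n + 64) = (n - 4)*(n - 3)*(n^2 - 16) = (n - 4)^2*(n - 3)*(n + 4)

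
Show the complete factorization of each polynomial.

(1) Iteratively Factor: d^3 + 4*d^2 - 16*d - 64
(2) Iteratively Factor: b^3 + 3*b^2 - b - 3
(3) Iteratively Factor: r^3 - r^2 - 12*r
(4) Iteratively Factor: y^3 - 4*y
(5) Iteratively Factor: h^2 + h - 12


(1) = (d + 4)*(d^2 - 16) = (d + 4)^2*(d - 4)
(2) = (b - 1)*(b^2 + 4*b + 3) = (b - 1)*(b + 3)*(b + 1)
(3) = (r + 3)*(r^2 - 4*r) = (r - 4)*(r + 3)*(r)
(4) = (y - 2)*(y^2 + 2*y) = y*(y - 2)*(y + 2)
(5) = (h - 3)*(h + 4)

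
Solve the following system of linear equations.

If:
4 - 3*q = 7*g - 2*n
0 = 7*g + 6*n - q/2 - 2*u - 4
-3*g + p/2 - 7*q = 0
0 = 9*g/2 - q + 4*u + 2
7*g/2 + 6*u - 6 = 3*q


Then:
g = 756/155
n = -1516/155
p = -31416/155
q = -2568/155
u = -314/31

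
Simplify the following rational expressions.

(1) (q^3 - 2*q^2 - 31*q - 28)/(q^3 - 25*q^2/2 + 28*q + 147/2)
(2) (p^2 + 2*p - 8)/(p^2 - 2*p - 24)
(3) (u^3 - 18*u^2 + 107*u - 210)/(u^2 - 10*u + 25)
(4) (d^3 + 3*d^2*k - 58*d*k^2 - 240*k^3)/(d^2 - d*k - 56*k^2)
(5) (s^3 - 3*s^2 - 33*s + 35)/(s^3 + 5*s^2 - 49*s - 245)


(1) = (2*q^2 + 10*q + 8)/(2*q^2 - 11*q - 21)
(2) = (p - 2)/(p - 6)
(3) = (u^2 - 13*u + 42)/(u - 5)
(4) = (d^2 + 11*d*k + 30*k^2)/(d + 7*k)
(5) = (s - 1)/(s + 7)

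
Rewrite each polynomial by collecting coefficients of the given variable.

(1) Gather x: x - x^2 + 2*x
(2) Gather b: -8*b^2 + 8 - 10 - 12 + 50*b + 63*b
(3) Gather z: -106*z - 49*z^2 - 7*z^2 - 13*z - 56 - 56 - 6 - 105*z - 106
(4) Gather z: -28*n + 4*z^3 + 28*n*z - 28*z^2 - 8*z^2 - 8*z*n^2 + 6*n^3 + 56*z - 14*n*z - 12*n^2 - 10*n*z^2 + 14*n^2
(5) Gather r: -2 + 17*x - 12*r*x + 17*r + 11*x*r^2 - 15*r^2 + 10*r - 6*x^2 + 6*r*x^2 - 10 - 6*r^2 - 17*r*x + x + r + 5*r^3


(1) = -x^2 + 3*x
(2) = -8*b^2 + 113*b - 14
(3) = -56*z^2 - 224*z - 224
(4) = 6*n^3 + 2*n^2 - 28*n + 4*z^3 + z^2*(-10*n - 36) + z*(-8*n^2 + 14*n + 56)
(5) = 5*r^3 + r^2*(11*x - 21) + r*(6*x^2 - 29*x + 28) - 6*x^2 + 18*x - 12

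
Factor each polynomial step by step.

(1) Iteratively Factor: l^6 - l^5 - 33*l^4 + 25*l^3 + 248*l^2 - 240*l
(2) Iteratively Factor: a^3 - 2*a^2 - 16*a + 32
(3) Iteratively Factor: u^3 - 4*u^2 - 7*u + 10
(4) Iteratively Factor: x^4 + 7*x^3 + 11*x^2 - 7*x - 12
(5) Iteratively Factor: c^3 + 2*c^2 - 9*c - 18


(1) = (l + 4)*(l^5 - 5*l^4 - 13*l^3 + 77*l^2 - 60*l) = (l - 5)*(l + 4)*(l^4 - 13*l^2 + 12*l) = (l - 5)*(l - 1)*(l + 4)*(l^3 + l^2 - 12*l) = (l - 5)*(l - 1)*(l + 4)^2*(l^2 - 3*l) = l*(l - 5)*(l - 1)*(l + 4)^2*(l - 3)
(2) = (a - 2)*(a^2 - 16) = (a - 2)*(a + 4)*(a - 4)
(3) = (u + 2)*(u^2 - 6*u + 5) = (u - 5)*(u + 2)*(u - 1)
(4) = (x + 3)*(x^3 + 4*x^2 - x - 4) = (x - 1)*(x + 3)*(x^2 + 5*x + 4) = (x - 1)*(x + 3)*(x + 4)*(x + 1)
(5) = (c - 3)*(c^2 + 5*c + 6) = (c - 3)*(c + 3)*(c + 2)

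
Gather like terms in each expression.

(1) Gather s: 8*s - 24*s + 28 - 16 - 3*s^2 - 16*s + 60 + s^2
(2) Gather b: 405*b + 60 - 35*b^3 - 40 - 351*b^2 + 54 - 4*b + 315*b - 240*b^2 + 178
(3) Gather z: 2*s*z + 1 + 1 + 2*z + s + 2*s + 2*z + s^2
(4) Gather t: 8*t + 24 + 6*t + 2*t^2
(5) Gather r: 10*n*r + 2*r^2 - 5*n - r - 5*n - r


(1) = -2*s^2 - 32*s + 72
(2) = -35*b^3 - 591*b^2 + 716*b + 252
(3) = s^2 + 3*s + z*(2*s + 4) + 2
(4) = 2*t^2 + 14*t + 24
(5) = -10*n + 2*r^2 + r*(10*n - 2)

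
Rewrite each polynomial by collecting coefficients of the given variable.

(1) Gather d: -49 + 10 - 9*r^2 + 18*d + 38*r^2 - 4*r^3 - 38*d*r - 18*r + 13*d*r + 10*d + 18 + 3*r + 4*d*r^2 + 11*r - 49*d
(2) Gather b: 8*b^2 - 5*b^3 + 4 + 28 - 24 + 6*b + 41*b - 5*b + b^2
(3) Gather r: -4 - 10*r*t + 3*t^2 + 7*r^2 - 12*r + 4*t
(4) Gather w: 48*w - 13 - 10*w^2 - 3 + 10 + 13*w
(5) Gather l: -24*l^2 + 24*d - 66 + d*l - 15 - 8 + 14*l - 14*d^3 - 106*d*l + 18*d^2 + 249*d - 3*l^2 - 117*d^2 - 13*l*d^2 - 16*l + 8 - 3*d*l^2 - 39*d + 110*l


(1) = d*(4*r^2 - 25*r - 21) - 4*r^3 + 29*r^2 - 4*r - 21
(2) = -5*b^3 + 9*b^2 + 42*b + 8
(3) = 7*r^2 + r*(-10*t - 12) + 3*t^2 + 4*t - 4
(4) = -10*w^2 + 61*w - 6
(5) = -14*d^3 - 99*d^2 + 234*d + l^2*(-3*d - 27) + l*(-13*d^2 - 105*d + 108) - 81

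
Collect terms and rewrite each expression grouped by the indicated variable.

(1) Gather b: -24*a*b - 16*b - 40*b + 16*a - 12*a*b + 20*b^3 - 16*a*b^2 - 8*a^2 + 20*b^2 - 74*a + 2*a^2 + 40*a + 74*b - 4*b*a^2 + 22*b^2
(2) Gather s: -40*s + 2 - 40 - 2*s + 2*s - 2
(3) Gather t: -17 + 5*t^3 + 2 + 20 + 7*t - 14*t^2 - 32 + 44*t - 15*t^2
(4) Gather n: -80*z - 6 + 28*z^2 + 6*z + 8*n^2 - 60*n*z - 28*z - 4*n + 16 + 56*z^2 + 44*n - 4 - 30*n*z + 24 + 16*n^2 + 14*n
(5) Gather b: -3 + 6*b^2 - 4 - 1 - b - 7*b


(1) = -6*a^2 - 18*a + 20*b^3 + b^2*(42 - 16*a) + b*(-4*a^2 - 36*a + 18)
(2) = -40*s - 40
(3) = 5*t^3 - 29*t^2 + 51*t - 27
(4) = 24*n^2 + n*(54 - 90*z) + 84*z^2 - 102*z + 30
(5) = 6*b^2 - 8*b - 8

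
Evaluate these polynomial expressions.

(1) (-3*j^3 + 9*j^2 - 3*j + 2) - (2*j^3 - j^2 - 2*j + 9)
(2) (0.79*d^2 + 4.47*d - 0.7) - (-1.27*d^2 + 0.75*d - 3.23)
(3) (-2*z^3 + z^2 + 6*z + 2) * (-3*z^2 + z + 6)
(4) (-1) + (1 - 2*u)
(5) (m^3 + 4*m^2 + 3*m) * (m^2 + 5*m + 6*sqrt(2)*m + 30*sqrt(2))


(1) = -5*j^3 + 10*j^2 - j - 7
(2) = 2.06*d^2 + 3.72*d + 2.53
(3) = 6*z^5 - 5*z^4 - 29*z^3 + 6*z^2 + 38*z + 12
(4) = -2*u
(5) = m^5 + 6*sqrt(2)*m^4 + 9*m^4 + 23*m^3 + 54*sqrt(2)*m^3 + 15*m^2 + 138*sqrt(2)*m^2 + 90*sqrt(2)*m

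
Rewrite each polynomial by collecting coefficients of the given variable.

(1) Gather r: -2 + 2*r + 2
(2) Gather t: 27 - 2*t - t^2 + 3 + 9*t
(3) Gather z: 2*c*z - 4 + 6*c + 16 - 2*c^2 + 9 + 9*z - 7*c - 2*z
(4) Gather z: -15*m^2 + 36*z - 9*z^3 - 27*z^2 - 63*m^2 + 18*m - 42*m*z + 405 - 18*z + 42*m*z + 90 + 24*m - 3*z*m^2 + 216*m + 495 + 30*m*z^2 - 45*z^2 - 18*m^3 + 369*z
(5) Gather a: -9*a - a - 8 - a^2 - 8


(1) = 2*r
(2) = -t^2 + 7*t + 30
(3) = -2*c^2 - c + z*(2*c + 7) + 21
(4) = -18*m^3 - 78*m^2 + 258*m - 9*z^3 + z^2*(30*m - 72) + z*(387 - 3*m^2) + 990
(5) = -a^2 - 10*a - 16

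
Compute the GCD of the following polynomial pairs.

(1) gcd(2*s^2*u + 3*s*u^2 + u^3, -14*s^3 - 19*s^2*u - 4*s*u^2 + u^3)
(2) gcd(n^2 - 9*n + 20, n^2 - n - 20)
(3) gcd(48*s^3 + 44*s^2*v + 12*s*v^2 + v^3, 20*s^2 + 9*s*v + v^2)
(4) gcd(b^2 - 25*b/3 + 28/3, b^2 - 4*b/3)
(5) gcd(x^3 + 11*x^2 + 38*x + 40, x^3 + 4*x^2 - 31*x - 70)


(1) = 2*s^2 + 3*s*u + u^2
(2) = n - 5
(3) = gcd((2*s + v)*(4*s + v)*(6*s + v), (4*s + v)*(5*s + v)) = 4*s + v
(4) = b - 4/3
(5) = x + 2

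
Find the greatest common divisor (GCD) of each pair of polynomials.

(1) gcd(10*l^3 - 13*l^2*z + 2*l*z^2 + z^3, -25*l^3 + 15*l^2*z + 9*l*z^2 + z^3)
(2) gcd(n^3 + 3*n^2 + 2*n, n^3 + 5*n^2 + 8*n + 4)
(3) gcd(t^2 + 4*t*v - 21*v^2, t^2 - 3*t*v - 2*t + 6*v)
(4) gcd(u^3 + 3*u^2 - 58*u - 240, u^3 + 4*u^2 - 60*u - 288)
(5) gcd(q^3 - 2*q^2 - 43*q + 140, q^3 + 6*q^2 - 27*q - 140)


(1) = gcd((-2*l + z)*(-l + z)*(5*l + z), (-l + z)*(5*l + z)^2) = -5*l^2 + 4*l*z + z^2
(2) = gcd(n*(n + 1)*(n + 2), (n + 1)*(n + 2)^2) = n^2 + 3*n + 2
(3) = gcd((t - 3*v)*(t + 7*v), (t - 2)*(t - 3*v)) = t - 3*v
(4) = u^2 - 2*u - 48
(5) = q^2 + 2*q - 35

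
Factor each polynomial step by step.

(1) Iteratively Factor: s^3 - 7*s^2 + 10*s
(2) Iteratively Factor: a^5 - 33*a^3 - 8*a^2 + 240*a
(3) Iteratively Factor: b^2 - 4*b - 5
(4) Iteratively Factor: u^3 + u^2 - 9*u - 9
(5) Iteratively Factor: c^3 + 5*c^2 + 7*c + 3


(1) = (s - 2)*(s^2 - 5*s) = (s - 5)*(s - 2)*(s)
(2) = (a + 4)*(a^4 - 4*a^3 - 17*a^2 + 60*a) = (a + 4)^2*(a^3 - 8*a^2 + 15*a) = a*(a + 4)^2*(a^2 - 8*a + 15) = a*(a - 5)*(a + 4)^2*(a - 3)
(3) = (b + 1)*(b - 5)
(4) = (u + 3)*(u^2 - 2*u - 3) = (u + 1)*(u + 3)*(u - 3)
(5) = (c + 1)*(c^2 + 4*c + 3) = (c + 1)*(c + 3)*(c + 1)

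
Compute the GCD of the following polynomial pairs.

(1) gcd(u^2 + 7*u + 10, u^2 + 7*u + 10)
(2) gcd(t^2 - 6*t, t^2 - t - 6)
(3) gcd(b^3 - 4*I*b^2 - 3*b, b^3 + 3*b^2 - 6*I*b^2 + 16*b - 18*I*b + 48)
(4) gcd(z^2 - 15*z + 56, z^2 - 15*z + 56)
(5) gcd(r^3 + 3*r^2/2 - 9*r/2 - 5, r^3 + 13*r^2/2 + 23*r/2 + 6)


(1) = u^2 + 7*u + 10
(2) = 1
(3) = gcd(b*(b - 3*I)*(b - I), (b + 3)*(b - 8*I)*(b + 2*I)) = 1
(4) = gcd((z - 8)*(z - 7), (z - 8)*(z - 7)) = z^2 - 15*z + 56
(5) = gcd((r - 2)*(r + 1)*(r + 5/2), (r + 1)*(r + 3/2)*(r + 4)) = r + 1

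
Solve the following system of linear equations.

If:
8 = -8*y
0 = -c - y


Then:
c = 1
y = -1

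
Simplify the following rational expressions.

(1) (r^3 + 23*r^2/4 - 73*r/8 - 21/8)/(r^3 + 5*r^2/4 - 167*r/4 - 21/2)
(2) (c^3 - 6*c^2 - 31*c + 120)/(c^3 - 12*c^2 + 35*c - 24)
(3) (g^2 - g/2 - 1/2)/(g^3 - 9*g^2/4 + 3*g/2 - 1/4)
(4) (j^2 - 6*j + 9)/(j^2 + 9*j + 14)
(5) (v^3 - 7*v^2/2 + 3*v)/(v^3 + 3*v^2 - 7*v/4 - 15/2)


(1) = (2*r - 3)/(2*r - 12)
(2) = (c + 5)/(c - 1)
(3) = (4*g + 2)/(4*g^2 - 5*g + 1)
(4) = (j^2 - 6*j + 9)/(j^2 + 9*j + 14)
(5) = (2*v^2 - 4*v)/(2*v^2 + 9*v + 10)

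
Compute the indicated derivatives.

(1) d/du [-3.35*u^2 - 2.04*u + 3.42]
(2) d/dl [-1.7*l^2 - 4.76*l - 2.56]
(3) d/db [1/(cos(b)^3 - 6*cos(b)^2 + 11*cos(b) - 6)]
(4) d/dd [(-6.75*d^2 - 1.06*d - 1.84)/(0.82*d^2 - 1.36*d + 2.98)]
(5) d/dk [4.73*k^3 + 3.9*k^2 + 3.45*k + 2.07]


(1) = -6.7*u - 2.04
(2) = -3.4*l - 4.76
(3) = (3*cos(b)^2 - 12*cos(b) + 11)*sin(b)/(cos(b)^3 - 6*cos(b)^2 + 11*cos(b) - 6)^2
(4) = (10.0492*d^2 - 37.2124*d - 5.6612)/(0.6724*d^4 - 2.2304*d^3 + 6.7368*d^2 - 8.1056*d + 8.8804)
(5) = 14.19*k^2 + 7.8*k + 3.45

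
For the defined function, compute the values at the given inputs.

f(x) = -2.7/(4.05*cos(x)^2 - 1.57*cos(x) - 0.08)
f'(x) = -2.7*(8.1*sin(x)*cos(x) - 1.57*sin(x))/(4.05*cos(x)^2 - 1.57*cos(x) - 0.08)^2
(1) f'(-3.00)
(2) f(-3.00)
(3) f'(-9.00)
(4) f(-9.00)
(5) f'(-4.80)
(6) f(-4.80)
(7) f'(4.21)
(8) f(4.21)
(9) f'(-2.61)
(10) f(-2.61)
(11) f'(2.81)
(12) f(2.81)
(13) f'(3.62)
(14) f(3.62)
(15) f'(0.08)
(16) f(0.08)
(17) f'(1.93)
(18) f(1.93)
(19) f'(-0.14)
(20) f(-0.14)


(1) = -0.12
(2) = -0.50
(3) = -0.45
(4) = -0.57
(5) = 66.70
(6) = 14.49
(7) = -4.96
(8) = -1.67
(9) = -0.64
(10) = -0.63
(11) = 0.32
(12) = -0.54
(13) = -0.54
(14) = -0.60
(15) = -0.25
(16) = -1.13
(17) = 11.81
(18) = -2.78
(19) = 0.45
(20) = -1.16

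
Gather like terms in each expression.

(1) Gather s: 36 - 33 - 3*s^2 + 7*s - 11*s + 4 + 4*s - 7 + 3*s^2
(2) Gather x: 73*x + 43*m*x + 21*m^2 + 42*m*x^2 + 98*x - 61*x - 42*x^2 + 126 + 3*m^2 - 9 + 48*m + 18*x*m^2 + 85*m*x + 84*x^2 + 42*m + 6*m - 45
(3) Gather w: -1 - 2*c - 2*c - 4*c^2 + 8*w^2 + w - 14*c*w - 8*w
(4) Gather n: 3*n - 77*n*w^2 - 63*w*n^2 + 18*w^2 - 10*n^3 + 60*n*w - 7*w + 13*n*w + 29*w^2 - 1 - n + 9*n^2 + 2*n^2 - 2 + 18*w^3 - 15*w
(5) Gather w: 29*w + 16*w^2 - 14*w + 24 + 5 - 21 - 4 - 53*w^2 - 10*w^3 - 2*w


(1) = 0
(2) = 24*m^2 + 96*m + x^2*(42*m + 42) + x*(18*m^2 + 128*m + 110) + 72
(3) = -4*c^2 - 4*c + 8*w^2 + w*(-14*c - 7) - 1
(4) = -10*n^3 + n^2*(11 - 63*w) + n*(-77*w^2 + 73*w + 2) + 18*w^3 + 47*w^2 - 22*w - 3
(5) = -10*w^3 - 37*w^2 + 13*w + 4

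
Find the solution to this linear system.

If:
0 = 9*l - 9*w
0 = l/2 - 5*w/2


Then:
l = 0
w = 0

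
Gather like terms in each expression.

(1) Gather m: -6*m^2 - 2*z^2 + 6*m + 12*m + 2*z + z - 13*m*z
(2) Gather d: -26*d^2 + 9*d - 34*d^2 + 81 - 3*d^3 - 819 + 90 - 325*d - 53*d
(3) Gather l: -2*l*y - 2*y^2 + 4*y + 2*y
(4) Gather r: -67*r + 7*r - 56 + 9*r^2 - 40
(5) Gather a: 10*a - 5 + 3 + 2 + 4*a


(1) = -6*m^2 + m*(18 - 13*z) - 2*z^2 + 3*z
(2) = -3*d^3 - 60*d^2 - 369*d - 648
(3) = -2*l*y - 2*y^2 + 6*y
(4) = 9*r^2 - 60*r - 96
(5) = 14*a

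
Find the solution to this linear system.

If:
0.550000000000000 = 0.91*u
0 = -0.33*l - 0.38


Then:
l = -1.15
u = 0.60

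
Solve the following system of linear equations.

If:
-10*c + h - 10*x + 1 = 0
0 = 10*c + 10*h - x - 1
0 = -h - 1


Then:
c = 1
h = -1
x = -1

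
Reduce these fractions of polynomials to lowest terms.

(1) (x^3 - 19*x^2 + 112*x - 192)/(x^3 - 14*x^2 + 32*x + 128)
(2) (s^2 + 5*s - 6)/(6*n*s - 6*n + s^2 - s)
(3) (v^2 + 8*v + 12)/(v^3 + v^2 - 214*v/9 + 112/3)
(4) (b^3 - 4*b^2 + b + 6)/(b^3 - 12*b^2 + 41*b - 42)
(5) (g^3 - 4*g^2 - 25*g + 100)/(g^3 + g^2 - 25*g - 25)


(1) = (x - 3)/(x + 2)
(2) = (s + 6)/(6*n + s)
(3) = (9*v + 18)/(9*v^2 - 45*v + 56)
(4) = (b + 1)/(b - 7)
(5) = (g - 4)/(g + 1)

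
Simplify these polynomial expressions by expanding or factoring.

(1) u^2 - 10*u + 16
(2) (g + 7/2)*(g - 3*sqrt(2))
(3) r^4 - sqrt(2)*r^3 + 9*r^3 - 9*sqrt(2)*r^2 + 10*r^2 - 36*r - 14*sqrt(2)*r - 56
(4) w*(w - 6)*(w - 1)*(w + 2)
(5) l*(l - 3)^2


(1) = (u - 8)*(u - 2)
(2) = g^2 - 3*sqrt(2)*g + 7*g/2 - 21*sqrt(2)/2
(3) = (r + 2)*(r + 7)*(r - 2*sqrt(2))*(r + sqrt(2))
(4) = w^4 - 5*w^3 - 8*w^2 + 12*w
(5) = l^3 - 6*l^2 + 9*l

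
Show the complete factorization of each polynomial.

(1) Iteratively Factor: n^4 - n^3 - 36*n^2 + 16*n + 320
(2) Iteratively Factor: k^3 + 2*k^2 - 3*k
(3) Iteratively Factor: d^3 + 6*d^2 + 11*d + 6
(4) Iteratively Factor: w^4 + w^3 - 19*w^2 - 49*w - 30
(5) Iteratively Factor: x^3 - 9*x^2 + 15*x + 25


(1) = (n + 4)*(n^3 - 5*n^2 - 16*n + 80) = (n - 5)*(n + 4)*(n^2 - 16) = (n - 5)*(n + 4)^2*(n - 4)
(2) = (k + 3)*(k^2 - k) = k*(k + 3)*(k - 1)
(3) = (d + 2)*(d^2 + 4*d + 3) = (d + 2)*(d + 3)*(d + 1)
(4) = (w + 2)*(w^3 - w^2 - 17*w - 15) = (w + 2)*(w + 3)*(w^2 - 4*w - 5) = (w - 5)*(w + 2)*(w + 3)*(w + 1)
(5) = (x - 5)*(x^2 - 4*x - 5) = (x - 5)^2*(x + 1)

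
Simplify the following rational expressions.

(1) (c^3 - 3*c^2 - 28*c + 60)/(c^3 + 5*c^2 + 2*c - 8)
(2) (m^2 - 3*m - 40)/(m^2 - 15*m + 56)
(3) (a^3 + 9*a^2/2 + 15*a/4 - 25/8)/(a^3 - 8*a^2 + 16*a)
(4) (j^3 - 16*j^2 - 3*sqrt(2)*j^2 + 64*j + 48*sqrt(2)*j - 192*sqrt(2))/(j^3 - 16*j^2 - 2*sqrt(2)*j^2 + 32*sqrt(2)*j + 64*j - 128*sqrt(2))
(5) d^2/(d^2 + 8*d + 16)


(1) = (c^3 - 3*c^2 - 28*c + 60)/(c^3 + 5*c^2 + 2*c - 8)
(2) = (m + 5)/(m - 7)
(3) = (8*a^3 + 36*a^2 + 30*a - 25)/(8*a^3 - 64*a^2 + 128*a)
(4) = (j - 3*sqrt(2))/(j - 2*sqrt(2))
(5) = d^2/(d^2 + 8*d + 16)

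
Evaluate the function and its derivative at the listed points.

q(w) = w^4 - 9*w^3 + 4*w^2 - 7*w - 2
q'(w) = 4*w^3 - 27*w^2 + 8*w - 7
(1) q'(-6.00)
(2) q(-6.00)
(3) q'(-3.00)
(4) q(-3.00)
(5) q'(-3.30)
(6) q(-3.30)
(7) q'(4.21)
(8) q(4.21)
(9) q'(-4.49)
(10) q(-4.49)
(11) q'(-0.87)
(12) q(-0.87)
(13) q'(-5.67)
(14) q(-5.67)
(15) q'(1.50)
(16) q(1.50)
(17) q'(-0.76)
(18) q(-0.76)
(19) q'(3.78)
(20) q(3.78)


(1) = -1891.00
(2) = 3424.00
(3) = -382.00
(4) = 379.00
(5) = -471.18
(6) = 506.69
(7) = -153.40
(8) = -318.00
(9) = -949.32
(10) = 1331.17
(11) = -37.03
(12) = 13.62
(13) = -1649.52
(14) = 2840.40
(15) = -42.25
(16) = -28.81
(17) = -30.43
(18) = 9.91
(19) = -146.51
(20) = -253.24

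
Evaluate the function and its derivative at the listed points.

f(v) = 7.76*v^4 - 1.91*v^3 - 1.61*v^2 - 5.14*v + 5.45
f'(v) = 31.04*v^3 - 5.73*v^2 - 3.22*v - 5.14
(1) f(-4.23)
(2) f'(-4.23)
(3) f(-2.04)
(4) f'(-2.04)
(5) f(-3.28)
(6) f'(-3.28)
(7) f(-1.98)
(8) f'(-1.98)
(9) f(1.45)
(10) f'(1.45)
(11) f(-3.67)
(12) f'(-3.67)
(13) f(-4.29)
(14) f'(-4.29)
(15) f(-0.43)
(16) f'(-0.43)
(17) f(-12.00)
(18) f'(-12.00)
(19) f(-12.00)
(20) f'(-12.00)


(1) = 2627.36
(2) = -2443.37
(3) = 159.85
(4) = -285.94
(5) = 970.55
(6) = -1151.55
(7) = 143.41
(8) = -262.17
(9) = 23.09
(10) = 72.77
(11) = 1504.79
(12) = -1604.83
(13) = 2777.07
(14) = -2547.50
(15) = 7.78
(16) = -7.28
(17) = 164047.13
(18) = -54428.74
(19) = 164047.13
(20) = -54428.74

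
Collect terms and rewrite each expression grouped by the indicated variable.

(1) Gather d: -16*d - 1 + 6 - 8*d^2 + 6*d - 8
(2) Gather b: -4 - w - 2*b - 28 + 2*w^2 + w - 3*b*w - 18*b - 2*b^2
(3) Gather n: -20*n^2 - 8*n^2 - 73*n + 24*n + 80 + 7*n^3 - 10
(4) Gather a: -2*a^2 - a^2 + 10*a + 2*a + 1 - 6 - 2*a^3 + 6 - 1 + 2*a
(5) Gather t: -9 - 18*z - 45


(1) = -8*d^2 - 10*d - 3
(2) = -2*b^2 + b*(-3*w - 20) + 2*w^2 - 32
(3) = 7*n^3 - 28*n^2 - 49*n + 70
(4) = -2*a^3 - 3*a^2 + 14*a
(5) = -18*z - 54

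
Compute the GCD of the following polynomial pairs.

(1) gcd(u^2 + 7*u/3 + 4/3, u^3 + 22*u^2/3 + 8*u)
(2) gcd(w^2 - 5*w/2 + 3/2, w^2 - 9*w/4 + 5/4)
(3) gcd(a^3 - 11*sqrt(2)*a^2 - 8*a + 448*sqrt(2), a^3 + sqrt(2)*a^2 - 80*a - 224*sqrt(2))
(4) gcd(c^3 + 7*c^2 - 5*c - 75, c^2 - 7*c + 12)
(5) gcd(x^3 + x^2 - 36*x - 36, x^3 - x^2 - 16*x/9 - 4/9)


(1) = gcd((u + 1)*(u + 4/3), u*(u + 4/3)*(u + 6)) = u + 4/3
(2) = w - 1
(3) = gcd((a - 8*sqrt(2))*(a - 7*sqrt(2))*(a + 4*sqrt(2)), (a - 7*sqrt(2))*(a + 4*sqrt(2))^2) = a^2 - 3*sqrt(2)*a - 56
(4) = c - 3
(5) = 1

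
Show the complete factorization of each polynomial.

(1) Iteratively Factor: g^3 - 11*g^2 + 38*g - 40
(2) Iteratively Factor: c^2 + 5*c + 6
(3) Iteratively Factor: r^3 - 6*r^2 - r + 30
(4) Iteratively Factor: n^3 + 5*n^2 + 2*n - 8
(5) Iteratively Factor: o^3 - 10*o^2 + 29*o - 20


(1) = (g - 5)*(g^2 - 6*g + 8) = (g - 5)*(g - 4)*(g - 2)
(2) = (c + 3)*(c + 2)
(3) = (r + 2)*(r^2 - 8*r + 15) = (r - 5)*(r + 2)*(r - 3)
(4) = (n - 1)*(n^2 + 6*n + 8) = (n - 1)*(n + 4)*(n + 2)
(5) = (o - 4)*(o^2 - 6*o + 5) = (o - 4)*(o - 1)*(o - 5)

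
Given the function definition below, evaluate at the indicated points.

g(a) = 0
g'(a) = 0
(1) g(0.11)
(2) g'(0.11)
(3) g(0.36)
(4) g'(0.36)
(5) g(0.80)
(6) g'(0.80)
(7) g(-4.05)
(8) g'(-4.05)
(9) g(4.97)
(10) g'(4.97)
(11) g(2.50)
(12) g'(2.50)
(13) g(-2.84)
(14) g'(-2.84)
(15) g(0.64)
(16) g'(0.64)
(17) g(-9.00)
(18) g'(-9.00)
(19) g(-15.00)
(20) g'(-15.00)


(1) = 0.00
(2) = 0.00
(3) = 0.00
(4) = 0.00
(5) = 0.00
(6) = 0.00
(7) = 0.00
(8) = 0.00
(9) = 0.00
(10) = 0.00
(11) = 0.00
(12) = 0.00
(13) = 0.00
(14) = 0.00
(15) = 0.00
(16) = 0.00
(17) = 0.00
(18) = 0.00
(19) = 0.00
(20) = 0.00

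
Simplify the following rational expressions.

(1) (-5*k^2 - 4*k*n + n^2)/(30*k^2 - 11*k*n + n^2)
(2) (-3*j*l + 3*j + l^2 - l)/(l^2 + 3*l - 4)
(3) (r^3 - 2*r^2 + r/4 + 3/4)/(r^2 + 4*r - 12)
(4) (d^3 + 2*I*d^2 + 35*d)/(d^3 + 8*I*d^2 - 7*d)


(1) = (-k - n)/(6*k - n)
(2) = (-3*j + l)/(l + 4)
(3) = (4*r^3 - 8*r^2 + r + 3)/(4*r^2 + 16*r - 48)
(4) = (d - 5*I)/(d + I)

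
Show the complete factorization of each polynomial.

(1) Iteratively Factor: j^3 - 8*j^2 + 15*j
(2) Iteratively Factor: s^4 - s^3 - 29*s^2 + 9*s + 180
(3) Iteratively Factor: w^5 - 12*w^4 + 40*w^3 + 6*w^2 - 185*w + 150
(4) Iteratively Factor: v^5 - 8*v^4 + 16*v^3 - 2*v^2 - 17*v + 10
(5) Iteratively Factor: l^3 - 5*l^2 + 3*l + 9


(1) = (j - 5)*(j^2 - 3*j) = j*(j - 5)*(j - 3)
(2) = (s - 3)*(s^3 + 2*s^2 - 23*s - 60) = (s - 3)*(s + 3)*(s^2 - s - 20) = (s - 5)*(s - 3)*(s + 3)*(s + 4)
(3) = (w - 1)*(w^4 - 11*w^3 + 29*w^2 + 35*w - 150) = (w - 5)*(w - 1)*(w^3 - 6*w^2 - w + 30) = (w - 5)*(w - 1)*(w + 2)*(w^2 - 8*w + 15) = (w - 5)^2*(w - 1)*(w + 2)*(w - 3)
(4) = (v + 1)*(v^4 - 9*v^3 + 25*v^2 - 27*v + 10) = (v - 2)*(v + 1)*(v^3 - 7*v^2 + 11*v - 5) = (v - 2)*(v - 1)*(v + 1)*(v^2 - 6*v + 5) = (v - 2)*(v - 1)^2*(v + 1)*(v - 5)
(5) = (l - 3)*(l^2 - 2*l - 3) = (l - 3)^2*(l + 1)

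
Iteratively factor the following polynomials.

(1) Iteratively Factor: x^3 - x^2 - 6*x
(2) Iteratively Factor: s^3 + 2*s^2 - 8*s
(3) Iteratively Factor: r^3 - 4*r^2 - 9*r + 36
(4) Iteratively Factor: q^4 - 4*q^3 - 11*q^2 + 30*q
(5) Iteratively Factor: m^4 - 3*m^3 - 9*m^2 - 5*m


(1) = (x - 3)*(x^2 + 2*x) = (x - 3)*(x + 2)*(x)
(2) = (s)*(s^2 + 2*s - 8) = s*(s - 2)*(s + 4)
(3) = (r + 3)*(r^2 - 7*r + 12) = (r - 4)*(r + 3)*(r - 3)
(4) = (q - 5)*(q^3 + q^2 - 6*q) = (q - 5)*(q + 3)*(q^2 - 2*q) = q*(q - 5)*(q + 3)*(q - 2)
(5) = (m)*(m^3 - 3*m^2 - 9*m - 5) = m*(m + 1)*(m^2 - 4*m - 5) = m*(m - 5)*(m + 1)*(m + 1)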